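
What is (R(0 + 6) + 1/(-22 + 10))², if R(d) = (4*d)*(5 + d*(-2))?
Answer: 4068289/144 ≈ 28252.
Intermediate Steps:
R(d) = 4*d*(5 - 2*d) (R(d) = (4*d)*(5 - 2*d) = 4*d*(5 - 2*d))
(R(0 + 6) + 1/(-22 + 10))² = (4*(0 + 6)*(5 - 2*(0 + 6)) + 1/(-22 + 10))² = (4*6*(5 - 2*6) + 1/(-12))² = (4*6*(5 - 12) - 1/12)² = (4*6*(-7) - 1/12)² = (-168 - 1/12)² = (-2017/12)² = 4068289/144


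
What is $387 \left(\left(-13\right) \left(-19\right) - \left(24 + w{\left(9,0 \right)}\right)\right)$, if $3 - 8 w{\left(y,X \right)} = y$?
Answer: $\frac{346365}{4} \approx 86591.0$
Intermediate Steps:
$w{\left(y,X \right)} = \frac{3}{8} - \frac{y}{8}$
$387 \left(\left(-13\right) \left(-19\right) - \left(24 + w{\left(9,0 \right)}\right)\right) = 387 \left(\left(-13\right) \left(-19\right) - \left(\frac{195}{8} - \frac{9}{8}\right)\right) = 387 \left(247 - \frac{93}{4}\right) = 387 \cdot \frac{895}{4} = \frac{346365}{4}$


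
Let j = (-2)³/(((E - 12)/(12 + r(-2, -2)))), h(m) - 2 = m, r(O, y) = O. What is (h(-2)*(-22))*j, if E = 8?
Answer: 0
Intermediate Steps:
h(m) = 2 + m
j = 20 (j = (-2)³/(((8 - 12)/(12 - 2))) = -8/((-4/10)) = -8/((-4*⅒)) = -8/(-⅖) = -8*(-5/2) = 20)
(h(-2)*(-22))*j = ((2 - 2)*(-22))*20 = (0*(-22))*20 = 0*20 = 0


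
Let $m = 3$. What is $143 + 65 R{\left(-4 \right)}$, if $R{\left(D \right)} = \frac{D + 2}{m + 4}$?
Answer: $\frac{871}{7} \approx 124.43$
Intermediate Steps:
$R{\left(D \right)} = \frac{2}{7} + \frac{D}{7}$ ($R{\left(D \right)} = \frac{D + 2}{3 + 4} = \frac{2 + D}{7} = \left(2 + D\right) \frac{1}{7} = \frac{2}{7} + \frac{D}{7}$)
$143 + 65 R{\left(-4 \right)} = 143 + 65 \left(\frac{2}{7} + \frac{1}{7} \left(-4\right)\right) = 143 + 65 \left(\frac{2}{7} - \frac{4}{7}\right) = 143 + 65 \left(- \frac{2}{7}\right) = 143 - \frac{130}{7} = \frac{871}{7}$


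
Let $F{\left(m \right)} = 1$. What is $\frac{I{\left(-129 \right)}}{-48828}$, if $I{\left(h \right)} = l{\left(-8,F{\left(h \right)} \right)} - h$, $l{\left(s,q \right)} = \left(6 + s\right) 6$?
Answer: $- \frac{3}{1252} \approx -0.0023962$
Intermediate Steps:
$l{\left(s,q \right)} = 36 + 6 s$
$I{\left(h \right)} = -12 - h$ ($I{\left(h \right)} = \left(36 + 6 \left(-8\right)\right) - h = \left(36 - 48\right) - h = -12 - h$)
$\frac{I{\left(-129 \right)}}{-48828} = \frac{-12 - -129}{-48828} = \left(-12 + 129\right) \left(- \frac{1}{48828}\right) = 117 \left(- \frac{1}{48828}\right) = - \frac{3}{1252}$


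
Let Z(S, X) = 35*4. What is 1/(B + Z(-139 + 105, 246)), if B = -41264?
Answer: -1/41124 ≈ -2.4317e-5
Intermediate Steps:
Z(S, X) = 140
1/(B + Z(-139 + 105, 246)) = 1/(-41264 + 140) = 1/(-41124) = -1/41124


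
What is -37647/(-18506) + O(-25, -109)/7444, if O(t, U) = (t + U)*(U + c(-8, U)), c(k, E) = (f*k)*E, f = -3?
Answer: 879713771/17219833 ≈ 51.087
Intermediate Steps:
c(k, E) = -3*E*k (c(k, E) = (-3*k)*E = -3*E*k)
O(t, U) = 25*U*(U + t) (O(t, U) = (t + U)*(U - 3*U*(-8)) = (U + t)*(U + 24*U) = (U + t)*(25*U) = 25*U*(U + t))
-37647/(-18506) + O(-25, -109)/7444 = -37647/(-18506) + (25*(-109)*(-109 - 25))/7444 = -37647*(-1/18506) + (25*(-109)*(-134))*(1/7444) = 37647/18506 + 365150*(1/7444) = 37647/18506 + 182575/3722 = 879713771/17219833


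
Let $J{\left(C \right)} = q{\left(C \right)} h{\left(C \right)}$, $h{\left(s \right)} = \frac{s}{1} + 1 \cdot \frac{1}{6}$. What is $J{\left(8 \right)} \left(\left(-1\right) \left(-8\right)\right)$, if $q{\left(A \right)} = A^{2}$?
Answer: $\frac{12544}{3} \approx 4181.3$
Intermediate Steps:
$h{\left(s \right)} = \frac{1}{6} + s$ ($h{\left(s \right)} = s 1 + 1 \cdot \frac{1}{6} = s + \frac{1}{6} = \frac{1}{6} + s$)
$J{\left(C \right)} = C^{2} \left(\frac{1}{6} + C\right)$
$J{\left(8 \right)} \left(\left(-1\right) \left(-8\right)\right) = 8^{2} \left(\frac{1}{6} + 8\right) \left(\left(-1\right) \left(-8\right)\right) = 64 \cdot \frac{49}{6} \cdot 8 = \frac{1568}{3} \cdot 8 = \frac{12544}{3}$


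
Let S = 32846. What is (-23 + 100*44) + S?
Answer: 37223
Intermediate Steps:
(-23 + 100*44) + S = (-23 + 100*44) + 32846 = (-23 + 4400) + 32846 = 4377 + 32846 = 37223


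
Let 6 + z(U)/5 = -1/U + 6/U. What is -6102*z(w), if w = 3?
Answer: 132210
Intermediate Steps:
z(U) = -30 + 25/U (z(U) = -30 + 5*(-1/U + 6/U) = -30 + 5*(5/U) = -30 + 25/U)
-6102*z(w) = -6102*(-30 + 25/3) = -6102*(-65/3) = 132210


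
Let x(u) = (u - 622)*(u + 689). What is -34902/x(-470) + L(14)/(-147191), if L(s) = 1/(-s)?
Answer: 142702149/977789813 ≈ 0.14594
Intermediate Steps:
L(s) = -1/s
x(u) = (-622 + u)*(689 + u)
-34902/x(-470) + L(14)/(-147191) = -34902/(-428558 + (-470)² + 67*(-470)) - 1/14/(-147191) = -34902/(-428558 + 220900 - 31490) - 1*1/14*(-1/147191) = -34902/(-239148) - 1/14*(-1/147191) = -34902*(-1/239148) + 1/2060674 = 277/1898 + 1/2060674 = 142702149/977789813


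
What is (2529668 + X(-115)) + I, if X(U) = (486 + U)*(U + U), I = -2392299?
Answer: 52039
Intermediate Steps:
X(U) = 2*U*(486 + U) (X(U) = (486 + U)*(2*U) = 2*U*(486 + U))
(2529668 + X(-115)) + I = (2529668 + 2*(-115)*(486 - 115)) - 2392299 = (2529668 + 2*(-115)*371) - 2392299 = (2529668 - 85330) - 2392299 = 2444338 - 2392299 = 52039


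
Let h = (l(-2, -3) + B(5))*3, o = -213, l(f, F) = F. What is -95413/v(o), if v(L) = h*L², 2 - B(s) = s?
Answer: 95413/816642 ≈ 0.11684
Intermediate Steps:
B(s) = 2 - s
h = -18 (h = (-3 + (2 - 1*5))*3 = (-3 + (2 - 5))*3 = (-3 - 3)*3 = -6*3 = -18)
v(L) = -18*L²
-95413/v(o) = -95413/((-18*(-213)²)) = -95413/((-18*45369)) = -95413/(-816642) = -95413*(-1/816642) = 95413/816642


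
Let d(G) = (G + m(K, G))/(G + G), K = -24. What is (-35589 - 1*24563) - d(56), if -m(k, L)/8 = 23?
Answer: -421056/7 ≈ -60151.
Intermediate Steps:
m(k, L) = -184 (m(k, L) = -8*23 = -184)
d(G) = (-184 + G)/(2*G) (d(G) = (G - 184)/(G + G) = (-184 + G)/((2*G)) = (-184 + G)*(1/(2*G)) = (-184 + G)/(2*G))
(-35589 - 1*24563) - d(56) = (-35589 - 1*24563) - (-184 + 56)/(2*56) = (-35589 - 24563) - (-128)/(2*56) = -60152 - 1*(-8/7) = -60152 + 8/7 = -421056/7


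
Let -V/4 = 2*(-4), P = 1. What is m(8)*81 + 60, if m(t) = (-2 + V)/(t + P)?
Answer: 330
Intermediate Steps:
V = 32 (V = -8*(-4) = -4*(-8) = 32)
m(t) = 30/(1 + t) (m(t) = (-2 + 32)/(t + 1) = 30/(1 + t))
m(8)*81 + 60 = (30/(1 + 8))*81 + 60 = (30/9)*81 + 60 = (30*(⅑))*81 + 60 = (10/3)*81 + 60 = 270 + 60 = 330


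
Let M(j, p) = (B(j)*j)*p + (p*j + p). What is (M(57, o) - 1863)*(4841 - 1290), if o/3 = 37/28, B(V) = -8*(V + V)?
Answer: -1475174175/2 ≈ -7.3759e+8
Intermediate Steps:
B(V) = -16*V
o = 111/28 (o = 3*(37/28) = 111/28 ≈ 3.9643)
M(j, p) = p + j*p - 16*p*j² (M(j, p) = ((-16*j)*j)*p + (p*j + p) = (-16*j²)*p + (j*p + p) = -16*p*j² + (p + j*p) = p + j*p - 16*p*j²)
(M(57, o) - 1863)*(4841 - 1290) = (111*(1 + 57 - 16*57²)/28 - 1863)*(4841 - 1290) = (111*(1 + 57 - 16*3249)/28 - 1863)*3551 = (111*(1 + 57 - 51984)/28 - 1863)*3551 = ((111/28)*(-51926) - 1863)*3551 = (-411699/2 - 1863)*3551 = -415425/2*3551 = -1475174175/2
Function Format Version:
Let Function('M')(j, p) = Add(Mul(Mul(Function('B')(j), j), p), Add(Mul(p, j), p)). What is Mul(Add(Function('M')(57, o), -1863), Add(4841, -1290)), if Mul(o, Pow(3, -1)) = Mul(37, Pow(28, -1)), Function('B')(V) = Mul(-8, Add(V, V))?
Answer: Rational(-1475174175, 2) ≈ -7.3759e+8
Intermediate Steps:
Function('B')(V) = Mul(-16, V) (Function('B')(V) = Mul(-8, Mul(2, V)) = Mul(-16, V))
o = Rational(111, 28) (o = Mul(3, Mul(37, Pow(28, -1))) = Mul(3, Mul(37, Rational(1, 28))) = Mul(3, Rational(37, 28)) = Rational(111, 28) ≈ 3.9643)
Function('M')(j, p) = Add(p, Mul(j, p), Mul(-16, p, Pow(j, 2))) (Function('M')(j, p) = Add(Mul(Mul(Mul(-16, j), j), p), Add(Mul(p, j), p)) = Add(Mul(Mul(-16, Pow(j, 2)), p), Add(Mul(j, p), p)) = Add(Mul(-16, p, Pow(j, 2)), Add(p, Mul(j, p))) = Add(p, Mul(j, p), Mul(-16, p, Pow(j, 2))))
Mul(Add(Function('M')(57, o), -1863), Add(4841, -1290)) = Mul(Add(Mul(Rational(111, 28), Add(1, 57, Mul(-16, Pow(57, 2)))), -1863), Add(4841, -1290)) = Mul(Add(Mul(Rational(111, 28), Add(1, 57, Mul(-16, 3249))), -1863), 3551) = Mul(Add(Mul(Rational(111, 28), Add(1, 57, -51984)), -1863), 3551) = Mul(Add(Mul(Rational(111, 28), -51926), -1863), 3551) = Mul(Add(Rational(-411699, 2), -1863), 3551) = Mul(Rational(-415425, 2), 3551) = Rational(-1475174175, 2)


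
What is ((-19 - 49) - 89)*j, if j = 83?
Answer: -13031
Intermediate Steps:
((-19 - 49) - 89)*j = ((-19 - 49) - 89)*83 = (-68 - 89)*83 = -157*83 = -13031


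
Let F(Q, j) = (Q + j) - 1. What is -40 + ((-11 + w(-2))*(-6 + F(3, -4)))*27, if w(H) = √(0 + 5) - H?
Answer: 1904 - 216*√5 ≈ 1421.0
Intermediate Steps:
F(Q, j) = -1 + Q + j
w(H) = √5 - H
-40 + ((-11 + w(-2))*(-6 + F(3, -4)))*27 = -40 + ((-11 + (√5 - 1*(-2)))*(-6 + (-1 + 3 - 4)))*27 = -40 + ((-11 + (√5 + 2))*(-6 - 2))*27 = -40 + ((-11 + (2 + √5))*(-8))*27 = -40 + ((-9 + √5)*(-8))*27 = -40 + (72 - 8*√5)*27 = -40 + (1944 - 216*√5) = 1904 - 216*√5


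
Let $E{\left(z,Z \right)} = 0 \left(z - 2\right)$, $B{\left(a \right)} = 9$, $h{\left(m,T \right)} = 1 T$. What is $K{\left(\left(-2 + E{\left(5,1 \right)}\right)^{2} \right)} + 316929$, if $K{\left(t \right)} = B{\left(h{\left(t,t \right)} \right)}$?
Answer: $316938$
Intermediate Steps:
$h{\left(m,T \right)} = T$
$E{\left(z,Z \right)} = 0$ ($E{\left(z,Z \right)} = 0 \left(-2 + z\right) = 0$)
$K{\left(t \right)} = 9$
$K{\left(\left(-2 + E{\left(5,1 \right)}\right)^{2} \right)} + 316929 = 9 + 316929 = 316938$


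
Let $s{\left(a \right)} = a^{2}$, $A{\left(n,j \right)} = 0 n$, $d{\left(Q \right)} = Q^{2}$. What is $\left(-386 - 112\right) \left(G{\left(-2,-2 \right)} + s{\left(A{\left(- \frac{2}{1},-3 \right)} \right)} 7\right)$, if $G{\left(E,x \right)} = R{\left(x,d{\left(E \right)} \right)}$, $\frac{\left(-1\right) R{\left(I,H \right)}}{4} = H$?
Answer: $7968$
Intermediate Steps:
$R{\left(I,H \right)} = - 4 H$
$G{\left(E,x \right)} = - 4 E^{2}$
$A{\left(n,j \right)} = 0$
$\left(-386 - 112\right) \left(G{\left(-2,-2 \right)} + s{\left(A{\left(- \frac{2}{1},-3 \right)} \right)} 7\right) = \left(-386 - 112\right) \left(- 4 \left(-2\right)^{2} + 0^{2} \cdot 7\right) = \left(-386 - 112\right) \left(\left(-4\right) 4 + 0 \cdot 7\right) = - 498 \left(-16 + 0\right) = \left(-498\right) \left(-16\right) = 7968$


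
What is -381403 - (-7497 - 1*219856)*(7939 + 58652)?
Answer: 15139282220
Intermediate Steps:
-381403 - (-7497 - 1*219856)*(7939 + 58652) = -381403 - (-7497 - 219856)*66591 = -381403 - (-227353)*66591 = -381403 - 1*(-15139663623) = -381403 + 15139663623 = 15139282220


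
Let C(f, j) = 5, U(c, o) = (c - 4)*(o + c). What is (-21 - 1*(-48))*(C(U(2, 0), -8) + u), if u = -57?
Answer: -1404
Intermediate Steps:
U(c, o) = (-4 + c)*(c + o)
(-21 - 1*(-48))*(C(U(2, 0), -8) + u) = (-21 - 1*(-48))*(5 - 57) = (-21 + 48)*(-52) = 27*(-52) = -1404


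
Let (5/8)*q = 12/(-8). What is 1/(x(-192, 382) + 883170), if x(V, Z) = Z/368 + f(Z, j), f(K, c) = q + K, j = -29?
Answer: 920/812866587 ≈ 1.1318e-6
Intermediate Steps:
q = -12/5 (q = 8*(12/(-8))/5 = 8*(12*(-1/8))/5 = (8/5)*(-3/2) = -12/5 ≈ -2.4000)
f(K, c) = -12/5 + K
x(V, Z) = -12/5 + 369*Z/368 (x(V, Z) = Z/368 + (-12/5 + Z) = -12/5 + 369*Z/368)
1/(x(-192, 382) + 883170) = 1/((-12/5 + (369/368)*382) + 883170) = 1/((-12/5 + 70479/184) + 883170) = 1/(350187/920 + 883170) = 1/(812866587/920) = 920/812866587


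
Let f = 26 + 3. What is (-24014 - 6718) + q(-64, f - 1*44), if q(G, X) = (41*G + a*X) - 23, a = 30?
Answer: -33829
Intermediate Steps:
f = 29
q(G, X) = -23 + 30*X + 41*G (q(G, X) = (41*G + 30*X) - 23 = (30*X + 41*G) - 23 = -23 + 30*X + 41*G)
(-24014 - 6718) + q(-64, f - 1*44) = (-24014 - 6718) + (-23 + 30*(29 - 1*44) + 41*(-64)) = -30732 + (-23 + 30*(29 - 44) - 2624) = -30732 + (-23 + 30*(-15) - 2624) = -30732 + (-23 - 450 - 2624) = -30732 - 3097 = -33829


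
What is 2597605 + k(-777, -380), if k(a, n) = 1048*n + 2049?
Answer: 2201414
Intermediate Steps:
k(a, n) = 2049 + 1048*n
2597605 + k(-777, -380) = 2597605 + (2049 + 1048*(-380)) = 2597605 + (2049 - 398240) = 2597605 - 396191 = 2201414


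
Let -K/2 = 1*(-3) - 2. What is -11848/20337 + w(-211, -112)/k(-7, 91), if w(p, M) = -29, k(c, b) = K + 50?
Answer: -144517/135580 ≈ -1.0659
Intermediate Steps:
K = 10 (K = -2*(1*(-3) - 2) = -2*(-3 - 2) = -2*(-5) = 10)
k(c, b) = 60 (k(c, b) = 10 + 50 = 60)
-11848/20337 + w(-211, -112)/k(-7, 91) = -11848/20337 - 29/60 = -144517/135580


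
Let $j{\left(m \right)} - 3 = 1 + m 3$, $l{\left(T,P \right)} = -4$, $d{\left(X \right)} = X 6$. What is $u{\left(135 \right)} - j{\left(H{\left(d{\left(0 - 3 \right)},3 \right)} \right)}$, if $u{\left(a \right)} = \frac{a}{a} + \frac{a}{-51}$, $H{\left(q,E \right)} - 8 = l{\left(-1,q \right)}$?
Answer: $- \frac{300}{17} \approx -17.647$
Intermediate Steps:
$d{\left(X \right)} = 6 X$
$H{\left(q,E \right)} = 4$ ($H{\left(q,E \right)} = 8 - 4 = 4$)
$u{\left(a \right)} = 1 - \frac{a}{51}$ ($u{\left(a \right)} = 1 + a \left(- \frac{1}{51}\right) = 1 - \frac{a}{51}$)
$j{\left(m \right)} = 4 + 3 m$ ($j{\left(m \right)} = 3 + \left(1 + m 3\right) = 3 + \left(1 + 3 m\right) = 4 + 3 m$)
$u{\left(135 \right)} - j{\left(H{\left(d{\left(0 - 3 \right)},3 \right)} \right)} = \left(1 - \frac{45}{17}\right) - \left(4 + 3 \cdot 4\right) = \left(1 - \frac{45}{17}\right) - \left(4 + 12\right) = - \frac{28}{17} - 16 = - \frac{300}{17}$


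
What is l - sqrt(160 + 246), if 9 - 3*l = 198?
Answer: -63 - sqrt(406) ≈ -83.149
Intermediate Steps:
l = -63 (l = 3 - 1/3*198 = 3 - 66 = -63)
l - sqrt(160 + 246) = -63 - sqrt(160 + 246) = -63 - sqrt(406)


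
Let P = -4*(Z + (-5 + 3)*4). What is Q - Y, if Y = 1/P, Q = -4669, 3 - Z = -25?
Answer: -373519/80 ≈ -4669.0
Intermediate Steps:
Z = 28 (Z = 3 - 1*(-25) = 3 + 25 = 28)
P = -80 (P = -4*(28 + (-5 + 3)*4) = -4*(28 - 2*4) = -4*(28 - 8) = -4*20 = -80)
Y = -1/80 (Y = 1/(-80) = -1/80 ≈ -0.012500)
Q - Y = -4669 - 1*(-1/80) = -4669 + 1/80 = -373519/80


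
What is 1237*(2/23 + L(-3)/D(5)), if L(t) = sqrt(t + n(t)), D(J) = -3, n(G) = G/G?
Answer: 2474/23 - 1237*I*sqrt(2)/3 ≈ 107.57 - 583.13*I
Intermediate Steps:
n(G) = 1
L(t) = sqrt(1 + t) (L(t) = sqrt(t + 1) = sqrt(1 + t))
1237*(2/23 + L(-3)/D(5)) = 1237*(2/23 + sqrt(1 - 3)/(-3)) = 1237*(2*(1/23) + sqrt(-2)*(-1/3)) = 1237*(2/23 + (I*sqrt(2))*(-1/3)) = 1237*(2/23 - I*sqrt(2)/3) = 2474/23 - 1237*I*sqrt(2)/3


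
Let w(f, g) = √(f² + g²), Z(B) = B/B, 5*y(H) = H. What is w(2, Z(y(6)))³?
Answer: 5*√5 ≈ 11.180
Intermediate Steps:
y(H) = H/5
Z(B) = 1
w(2, Z(y(6)))³ = (√(2² + 1²))³ = (√(4 + 1))³ = (√5)³ = 5*√5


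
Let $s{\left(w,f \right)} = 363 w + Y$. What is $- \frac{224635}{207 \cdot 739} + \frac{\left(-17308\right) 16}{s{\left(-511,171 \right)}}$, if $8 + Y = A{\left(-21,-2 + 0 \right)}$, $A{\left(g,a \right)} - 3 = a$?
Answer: $\frac{173178611}{7094122875} \approx 0.024412$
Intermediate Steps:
$A{\left(g,a \right)} = 3 + a$
$Y = -7$ ($Y = -8 + \left(3 + \left(-2 + 0\right)\right) = -8 + \left(3 - 2\right) = -8 + 1 = -7$)
$s{\left(w,f \right)} = -7 + 363 w$ ($s{\left(w,f \right)} = 363 w - 7 = -7 + 363 w$)
$- \frac{224635}{207 \cdot 739} + \frac{\left(-17308\right) 16}{s{\left(-511,171 \right)}} = - \frac{224635}{207 \cdot 739} + \frac{\left(-17308\right) 16}{-7 + 363 \left(-511\right)} = - \frac{224635}{152973} - \frac{276928}{-7 - 185493} = \left(-224635\right) \frac{1}{152973} - \frac{276928}{-185500} = - \frac{224635}{152973} - - \frac{69232}{46375} = - \frac{224635}{152973} + \frac{69232}{46375} = \frac{173178611}{7094122875}$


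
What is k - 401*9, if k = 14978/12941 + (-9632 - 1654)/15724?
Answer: -367142659505/101742142 ≈ -3608.6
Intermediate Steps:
k = 44730973/101742142 (k = 14978*(1/12941) - 11286*1/15724 = 14978/12941 - 5643/7862 = 44730973/101742142 ≈ 0.43965)
k - 401*9 = 44730973/101742142 - 401*9 = 44730973/101742142 - 3609 = -367142659505/101742142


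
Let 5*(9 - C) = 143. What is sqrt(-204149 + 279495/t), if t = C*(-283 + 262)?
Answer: I*sqrt(1954125446)/98 ≈ 451.08*I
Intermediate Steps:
C = -98/5 (C = 9 - 1/5*143 = 9 - 143/5 = -98/5 ≈ -19.600)
t = 2058/5 (t = -98*(-283 + 262)/5 = -98/5*(-21) = 2058/5 ≈ 411.60)
sqrt(-204149 + 279495/t) = sqrt(-204149 + 279495/(2058/5)) = sqrt(-204149 + 279495*(5/2058)) = sqrt(-204149 + 465825/686) = sqrt(-139580389/686) = I*sqrt(1954125446)/98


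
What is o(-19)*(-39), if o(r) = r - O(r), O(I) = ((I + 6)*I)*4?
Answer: 39273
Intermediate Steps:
O(I) = 4*I*(6 + I) (O(I) = ((6 + I)*I)*4 = (I*(6 + I))*4 = 4*I*(6 + I))
o(r) = r - 4*r*(6 + r)
o(-19)*(-39) = -19*(-23 - 4*(-19))*(-39) = -19*(-23 + 76)*(-39) = -19*53*(-39) = -1007*(-39) = 39273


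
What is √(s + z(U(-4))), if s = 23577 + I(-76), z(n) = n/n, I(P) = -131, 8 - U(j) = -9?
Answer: √23447 ≈ 153.12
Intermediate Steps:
U(j) = 17 (U(j) = 8 - 1*(-9) = 8 + 9 = 17)
z(n) = 1
s = 23446 (s = 23577 - 131 = 23446)
√(s + z(U(-4))) = √(23446 + 1) = √23447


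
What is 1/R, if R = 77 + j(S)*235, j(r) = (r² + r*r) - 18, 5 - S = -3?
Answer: 1/25927 ≈ 3.8570e-5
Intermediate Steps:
S = 8 (S = 5 - 1*(-3) = 5 + 3 = 8)
j(r) = -18 + 2*r² (j(r) = (r² + r²) - 18 = 2*r² - 18 = -18 + 2*r²)
R = 25927 (R = 77 + (-18 + 2*8²)*235 = 77 + (-18 + 2*64)*235 = 77 + (-18 + 128)*235 = 77 + 110*235 = 77 + 25850 = 25927)
1/R = 1/25927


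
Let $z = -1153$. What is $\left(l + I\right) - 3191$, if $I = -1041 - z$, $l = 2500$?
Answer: $-579$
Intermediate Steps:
$I = 112$ ($I = -1041 - -1153 = -1041 + 1153 = 112$)
$\left(l + I\right) - 3191 = \left(2500 + 112\right) - 3191 = 2612 - 3191 = -579$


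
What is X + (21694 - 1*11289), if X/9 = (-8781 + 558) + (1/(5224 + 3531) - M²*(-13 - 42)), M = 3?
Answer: -517831976/8755 ≈ -59147.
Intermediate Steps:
X = -608927751/8755 (X = 9*((-8781 + 558) + (1/(5224 + 3531) - 3²*(-13 - 42))) = 9*(-8223 + (1/8755 - 9*(-55))) = 9*(-8223 + (1/8755 - 1*(-495))) = 9*(-8223 + (1/8755 + 495)) = 9*(-8223 + 4333726/8755) = 9*(-67658639/8755) = -608927751/8755 ≈ -69552.)
X + (21694 - 1*11289) = -608927751/8755 + (21694 - 1*11289) = -608927751/8755 + (21694 - 11289) = -608927751/8755 + 10405 = -517831976/8755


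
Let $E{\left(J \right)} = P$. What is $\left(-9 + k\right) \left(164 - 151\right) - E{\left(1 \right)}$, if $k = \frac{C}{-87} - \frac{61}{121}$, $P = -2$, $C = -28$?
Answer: $- \frac{1235552}{10527} \approx -117.37$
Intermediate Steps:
$k = - \frac{1919}{10527}$ ($k = - \frac{28}{-87} - \frac{61}{121} = \left(-28\right) \left(- \frac{1}{87}\right) - \frac{61}{121} = \frac{28}{87} - \frac{61}{121} = - \frac{1919}{10527} \approx -0.18229$)
$E{\left(J \right)} = -2$
$\left(-9 + k\right) \left(164 - 151\right) - E{\left(1 \right)} = \left(-9 - \frac{1919}{10527}\right) \left(164 - 151\right) - -2 = \left(- \frac{96662}{10527}\right) 13 + 2 = - \frac{1256606}{10527} + 2 = - \frac{1235552}{10527}$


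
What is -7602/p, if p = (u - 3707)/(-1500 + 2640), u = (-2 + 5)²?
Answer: 4333140/1849 ≈ 2343.5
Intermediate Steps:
u = 9 (u = 3² = 9)
p = -1849/570 (p = (9 - 3707)/(-1500 + 2640) = -3698/1140 = -3698*1/1140 = -1849/570 ≈ -3.2439)
-7602/p = -7602/(-1849/570) = -7602*(-570/1849) = 4333140/1849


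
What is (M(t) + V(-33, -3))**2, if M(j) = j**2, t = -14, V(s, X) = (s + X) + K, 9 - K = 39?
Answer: 16900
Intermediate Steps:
K = -30 (K = 9 - 1*39 = 9 - 39 = -30)
V(s, X) = -30 + X + s (V(s, X) = (s + X) - 30 = (X + s) - 30 = -30 + X + s)
(M(t) + V(-33, -3))**2 = ((-14)**2 + (-30 - 3 - 33))**2 = (196 - 66)**2 = 130**2 = 16900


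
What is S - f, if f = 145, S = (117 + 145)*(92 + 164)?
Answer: 66927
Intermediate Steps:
S = 67072 (S = 262*256 = 67072)
S - f = 67072 - 1*145 = 67072 - 145 = 66927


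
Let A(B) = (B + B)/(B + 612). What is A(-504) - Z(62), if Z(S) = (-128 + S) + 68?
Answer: -34/3 ≈ -11.333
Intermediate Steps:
Z(S) = -60 + S
A(B) = 2*B/(612 + B) (A(B) = (2*B)/(612 + B) = 2*B/(612 + B))
A(-504) - Z(62) = 2*(-504)/(612 - 504) - (-60 + 62) = 2*(-504)/108 - 1*2 = 2*(-504)*(1/108) - 2 = -28/3 - 2 = -34/3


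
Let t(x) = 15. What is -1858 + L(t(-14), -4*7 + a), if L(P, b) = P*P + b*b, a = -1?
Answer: -792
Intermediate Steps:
L(P, b) = P² + b²
-1858 + L(t(-14), -4*7 + a) = -1858 + (15² + (-4*7 - 1)²) = -1858 + (225 + (-28 - 1)²) = -1858 + (225 + (-29)²) = -1858 + (225 + 841) = -1858 + 1066 = -792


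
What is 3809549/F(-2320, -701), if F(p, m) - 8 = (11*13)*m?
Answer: -3809549/100235 ≈ -38.006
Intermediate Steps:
F(p, m) = 8 + 143*m (F(p, m) = 8 + (11*13)*m = 8 + 143*m)
3809549/F(-2320, -701) = 3809549/(8 + 143*(-701)) = 3809549/(8 - 100243) = 3809549/(-100235) = 3809549*(-1/100235) = -3809549/100235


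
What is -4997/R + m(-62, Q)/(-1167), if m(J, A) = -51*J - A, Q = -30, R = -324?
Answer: 1599097/126036 ≈ 12.688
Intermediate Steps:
m(J, A) = -A - 51*J
-4997/R + m(-62, Q)/(-1167) = -4997/(-324) + (-1*(-30) - 51*(-62))/(-1167) = -4997*(-1/324) + (30 + 3162)*(-1/1167) = 4997/324 + 3192*(-1/1167) = 4997/324 - 1064/389 = 1599097/126036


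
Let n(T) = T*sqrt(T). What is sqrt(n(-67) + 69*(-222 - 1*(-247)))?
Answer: sqrt(1725 - 67*I*sqrt(67)) ≈ 42.042 - 6.5223*I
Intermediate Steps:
n(T) = T**(3/2)
sqrt(n(-67) + 69*(-222 - 1*(-247))) = sqrt((-67)**(3/2) + 69*(-222 - 1*(-247))) = sqrt(-67*I*sqrt(67) + 69*(-222 + 247)) = sqrt(-67*I*sqrt(67) + 69*25) = sqrt(-67*I*sqrt(67) + 1725) = sqrt(1725 - 67*I*sqrt(67))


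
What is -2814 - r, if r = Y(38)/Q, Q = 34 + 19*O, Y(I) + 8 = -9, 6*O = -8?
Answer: -73113/26 ≈ -2812.0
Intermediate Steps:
O = -4/3 (O = (⅙)*(-8) = -4/3 ≈ -1.3333)
Y(I) = -17 (Y(I) = -8 - 9 = -17)
Q = 26/3 (Q = 34 + 19*(-4/3) = 34 - 76/3 = 26/3 ≈ 8.6667)
r = -51/26 (r = -17/26/3 = -17*3/26 = -51/26 ≈ -1.9615)
-2814 - r = -2814 - 1*(-51/26) = -2814 + 51/26 = -73113/26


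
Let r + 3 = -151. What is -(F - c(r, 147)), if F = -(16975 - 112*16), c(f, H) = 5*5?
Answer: 15208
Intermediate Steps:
r = -154 (r = -3 - 151 = -154)
c(f, H) = 25
F = -15183 (F = -(16975 - 1792) = -1*15183 = -15183)
-(F - c(r, 147)) = -(-15183 - 1*25) = -(-15183 - 25) = -1*(-15208) = 15208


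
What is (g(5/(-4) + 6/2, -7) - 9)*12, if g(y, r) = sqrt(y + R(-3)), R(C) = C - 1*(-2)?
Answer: -108 + 6*sqrt(3) ≈ -97.608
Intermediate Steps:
R(C) = 2 + C (R(C) = C + 2 = 2 + C)
g(y, r) = sqrt(-1 + y) (g(y, r) = sqrt(y + (2 - 3)) = sqrt(y - 1) = sqrt(-1 + y))
(g(5/(-4) + 6/2, -7) - 9)*12 = (sqrt(-1 + (5/(-4) + 6/2)) - 9)*12 = (sqrt(-1 + (5*(-1/4) + 6*(1/2))) - 9)*12 = (sqrt(-1 + (-5/4 + 3)) - 9)*12 = (sqrt(-1 + 7/4) - 9)*12 = (sqrt(3/4) - 9)*12 = (sqrt(3)/2 - 9)*12 = (-9 + sqrt(3)/2)*12 = -108 + 6*sqrt(3)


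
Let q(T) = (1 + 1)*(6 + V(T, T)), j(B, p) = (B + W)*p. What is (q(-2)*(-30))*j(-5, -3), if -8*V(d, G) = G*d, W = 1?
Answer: -3960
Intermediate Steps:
V(d, G) = -G*d/8
j(B, p) = p*(1 + B) (j(B, p) = (B + 1)*p = (1 + B)*p = p*(1 + B))
q(T) = 12 - T²/4 (q(T) = (1 + 1)*(6 - T*T/8) = 2*(6 - T²/8) = 12 - T²/4)
(q(-2)*(-30))*j(-5, -3) = ((12 - ¼*(-2)²)*(-30))*(-3*(1 - 5)) = ((12 - ¼*4)*(-30))*(-3*(-4)) = ((12 - 1)*(-30))*12 = (11*(-30))*12 = -330*12 = -3960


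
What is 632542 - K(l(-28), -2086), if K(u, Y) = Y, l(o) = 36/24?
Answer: 634628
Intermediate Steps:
l(o) = 3/2 (l(o) = 36*(1/24) = 3/2)
632542 - K(l(-28), -2086) = 632542 - 1*(-2086) = 632542 + 2086 = 634628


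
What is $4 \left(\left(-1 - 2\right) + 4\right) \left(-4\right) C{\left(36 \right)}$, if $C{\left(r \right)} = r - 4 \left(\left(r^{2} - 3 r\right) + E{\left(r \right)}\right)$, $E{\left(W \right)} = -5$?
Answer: $75136$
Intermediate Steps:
$C{\left(r \right)} = 20 - 4 r^{2} + 13 r$ ($C{\left(r \right)} = r - 4 \left(\left(r^{2} - 3 r\right) - 5\right) = r - 4 \left(-5 + r^{2} - 3 r\right) = r + \left(20 - 4 r^{2} + 12 r\right) = 20 - 4 r^{2} + 13 r$)
$4 \left(\left(-1 - 2\right) + 4\right) \left(-4\right) C{\left(36 \right)} = 4 \left(\left(-1 - 2\right) + 4\right) \left(-4\right) \left(20 - 4 \cdot 36^{2} + 13 \cdot 36\right) = 4 \left(\left(-1 - 2\right) + 4\right) \left(-4\right) \left(20 - 5184 + 468\right) = 4 \left(-3 + 4\right) \left(-4\right) \left(20 - 5184 + 468\right) = 4 \cdot 1 \left(-4\right) \left(-4696\right) = 4 \left(-4\right) \left(-4696\right) = \left(-16\right) \left(-4696\right) = 75136$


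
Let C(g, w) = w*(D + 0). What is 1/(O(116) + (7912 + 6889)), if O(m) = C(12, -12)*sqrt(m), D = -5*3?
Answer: 14801/215311201 - 360*sqrt(29)/215311201 ≈ 5.9738e-5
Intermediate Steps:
D = -15
C(g, w) = -15*w (C(g, w) = w*(-15 + 0) = w*(-15) = -15*w)
O(m) = 180*sqrt(m) (O(m) = (-15*(-12))*sqrt(m) = 180*sqrt(m))
1/(O(116) + (7912 + 6889)) = 1/(180*sqrt(116) + (7912 + 6889)) = 1/(180*(2*sqrt(29)) + 14801) = 1/(360*sqrt(29) + 14801) = 1/(14801 + 360*sqrt(29))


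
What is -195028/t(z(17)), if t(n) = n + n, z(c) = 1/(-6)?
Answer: 585084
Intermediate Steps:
z(c) = -1/6
t(n) = 2*n
-195028/t(z(17)) = -195028/(2*(-1/6)) = -195028/(-1/3) = -195028*(-3) = 585084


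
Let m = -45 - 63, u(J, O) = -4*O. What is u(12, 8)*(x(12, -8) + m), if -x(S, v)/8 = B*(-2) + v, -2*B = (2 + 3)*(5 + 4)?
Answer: 12928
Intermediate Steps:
B = -45/2 (B = -(2 + 3)*(5 + 4)/2 = -5*9/2 = -1/2*45 = -45/2 ≈ -22.500)
m = -108
x(S, v) = -360 - 8*v (x(S, v) = -8*(-45/2*(-2) + v) = -8*(45 + v) = -360 - 8*v)
u(12, 8)*(x(12, -8) + m) = (-4*8)*((-360 - 8*(-8)) - 108) = -32*((-360 + 64) - 108) = -32*(-296 - 108) = -32*(-404) = 12928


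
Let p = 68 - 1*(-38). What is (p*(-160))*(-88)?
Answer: 1492480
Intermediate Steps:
p = 106 (p = 68 + 38 = 106)
(p*(-160))*(-88) = (106*(-160))*(-88) = -16960*(-88) = 1492480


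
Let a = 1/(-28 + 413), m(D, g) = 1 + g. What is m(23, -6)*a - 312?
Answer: -24025/77 ≈ -312.01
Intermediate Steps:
a = 1/385 ≈ 0.0025974
m(23, -6)*a - 312 = (1 - 6)*(1/385) - 312 = -5*1/385 - 312 = -1/77 - 312 = -24025/77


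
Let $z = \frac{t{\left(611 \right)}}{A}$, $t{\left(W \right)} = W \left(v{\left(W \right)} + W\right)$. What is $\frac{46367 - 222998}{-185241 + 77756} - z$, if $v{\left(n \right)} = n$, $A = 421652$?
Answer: $- \frac{11150581}{87492790} \approx -0.12745$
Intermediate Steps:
$t{\left(W \right)} = 2 W^{2}$ ($t{\left(W \right)} = W \left(W + W\right) = W 2 W = 2 W^{2}$)
$z = \frac{373321}{210826}$ ($z = \frac{2 \cdot 611^{2}}{421652} = 2 \cdot 373321 \cdot \frac{1}{421652} = 746642 \cdot \frac{1}{421652} = \frac{373321}{210826} \approx 1.7708$)
$\frac{46367 - 222998}{-185241 + 77756} - z = \frac{46367 - 222998}{-185241 + 77756} - \frac{373321}{210826} = - \frac{176631}{-107485} - \frac{373321}{210826} = \left(-176631\right) \left(- \frac{1}{107485}\right) - \frac{373321}{210826} = \frac{25233}{15355} - \frac{373321}{210826} = - \frac{11150581}{87492790}$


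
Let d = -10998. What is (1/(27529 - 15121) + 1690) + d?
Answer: -115493663/12408 ≈ -9308.0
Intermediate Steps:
(1/(27529 - 15121) + 1690) + d = (1/(27529 - 15121) + 1690) - 10998 = (1/12408 + 1690) - 10998 = 20969521/12408 - 10998 = -115493663/12408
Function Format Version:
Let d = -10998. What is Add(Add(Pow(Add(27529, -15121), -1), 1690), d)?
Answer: Rational(-115493663, 12408) ≈ -9308.0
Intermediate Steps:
Add(Add(Pow(Add(27529, -15121), -1), 1690), d) = Add(Add(Pow(Add(27529, -15121), -1), 1690), -10998) = Add(Add(Pow(12408, -1), 1690), -10998) = Add(Add(Rational(1, 12408), 1690), -10998) = Add(Rational(20969521, 12408), -10998) = Rational(-115493663, 12408)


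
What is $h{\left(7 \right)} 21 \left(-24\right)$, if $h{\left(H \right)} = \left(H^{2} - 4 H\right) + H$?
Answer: $-14112$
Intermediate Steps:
$h{\left(H \right)} = H^{2} - 3 H$
$h{\left(7 \right)} 21 \left(-24\right) = 7 \left(-3 + 7\right) 21 \left(-24\right) = 7 \cdot 4 \cdot 21 \left(-24\right) = 28 \cdot 21 \left(-24\right) = 588 \left(-24\right) = -14112$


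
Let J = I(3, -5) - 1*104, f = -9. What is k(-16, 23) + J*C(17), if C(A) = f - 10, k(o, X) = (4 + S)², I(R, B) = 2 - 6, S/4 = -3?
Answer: 2116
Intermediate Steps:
S = -12 (S = 4*(-3) = -12)
I(R, B) = -4
k(o, X) = 64 (k(o, X) = (4 - 12)² = (-8)² = 64)
C(A) = -19 (C(A) = -9 - 10 = -19)
J = -108 (J = -4 - 1*104 = -4 - 104 = -108)
k(-16, 23) + J*C(17) = 64 - 108*(-19) = 64 + 2052 = 2116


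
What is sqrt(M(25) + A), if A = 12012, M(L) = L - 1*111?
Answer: sqrt(11926) ≈ 109.21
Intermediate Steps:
M(L) = -111 + L (M(L) = L - 111 = -111 + L)
sqrt(M(25) + A) = sqrt((-111 + 25) + 12012) = sqrt(-86 + 12012) = sqrt(11926)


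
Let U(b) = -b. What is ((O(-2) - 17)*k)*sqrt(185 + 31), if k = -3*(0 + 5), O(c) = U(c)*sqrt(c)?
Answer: 1530*sqrt(6) - 360*I*sqrt(3) ≈ 3747.7 - 623.54*I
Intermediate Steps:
O(c) = -c**(3/2) (O(c) = (-c)*sqrt(c) = -c**(3/2))
k = -15 (k = -3*5 = -15)
((O(-2) - 17)*k)*sqrt(185 + 31) = ((-(-2)**(3/2) - 17)*(-15))*sqrt(185 + 31) = ((-(-2)*I*sqrt(2) - 17)*(-15))*sqrt(216) = ((2*I*sqrt(2) - 17)*(-15))*(6*sqrt(6)) = ((-17 + 2*I*sqrt(2))*(-15))*(6*sqrt(6)) = (255 - 30*I*sqrt(2))*(6*sqrt(6)) = 6*sqrt(6)*(255 - 30*I*sqrt(2))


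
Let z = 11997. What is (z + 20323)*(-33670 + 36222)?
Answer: 82480640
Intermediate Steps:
(z + 20323)*(-33670 + 36222) = (11997 + 20323)*(-33670 + 36222) = 32320*2552 = 82480640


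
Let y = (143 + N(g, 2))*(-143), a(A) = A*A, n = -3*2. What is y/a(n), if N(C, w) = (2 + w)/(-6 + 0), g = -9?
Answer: -61061/108 ≈ -565.38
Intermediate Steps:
n = -6
a(A) = A²
N(C, w) = -⅓ - w/6 (N(C, w) = (2 + w)/(-6) = (2 + w)*(-⅙) = -⅓ - w/6)
y = -61061/3 (y = (143 + (-⅓ - ⅙*2))*(-143) = (143 + (-⅓ - ⅓))*(-143) = (143 - ⅔)*(-143) = (427/3)*(-143) = -61061/3 ≈ -20354.)
y/a(n) = -61061/(3*((-6)²)) = -61061/3/36 = -61061/3*1/36 = -61061/108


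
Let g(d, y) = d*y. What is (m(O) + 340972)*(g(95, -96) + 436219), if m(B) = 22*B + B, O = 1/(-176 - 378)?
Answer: 80678345503035/554 ≈ 1.4563e+11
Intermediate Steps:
O = -1/554 (O = 1/(-554) = -1/554 ≈ -0.0018051)
m(B) = 23*B
(m(O) + 340972)*(g(95, -96) + 436219) = (23*(-1/554) + 340972)*(95*(-96) + 436219) = (-23/554 + 340972)*(-9120 + 436219) = (188898465/554)*427099 = 80678345503035/554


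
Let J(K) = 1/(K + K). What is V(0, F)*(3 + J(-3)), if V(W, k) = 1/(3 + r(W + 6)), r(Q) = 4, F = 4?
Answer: 17/42 ≈ 0.40476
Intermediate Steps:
V(W, k) = 1/7 (V(W, k) = 1/(3 + 4) = 1/7)
J(K) = 1/(2*K)
V(0, F)*(3 + J(-3)) = (3 + (1/2)/(-3))/7 = (3 + (1/2)*(-1/3))/7 = (3 - 1/6)/7 = (1/7)*(17/6) = 17/42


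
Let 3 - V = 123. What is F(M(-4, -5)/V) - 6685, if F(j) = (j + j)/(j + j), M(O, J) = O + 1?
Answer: -6684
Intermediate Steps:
V = -120 (V = 3 - 1*123 = 3 - 123 = -120)
M(O, J) = 1 + O
F(j) = 1 (F(j) = (2*j)/((2*j)) = (2*j)*(1/(2*j)) = 1)
F(M(-4, -5)/V) - 6685 = 1 - 6685 = -6684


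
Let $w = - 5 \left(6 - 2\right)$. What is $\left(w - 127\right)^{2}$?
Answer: $21609$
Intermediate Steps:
$w = -20$ ($w = \left(-5\right) 4 = -20$)
$\left(w - 127\right)^{2} = \left(-20 - 127\right)^{2} = \left(-147\right)^{2} = 21609$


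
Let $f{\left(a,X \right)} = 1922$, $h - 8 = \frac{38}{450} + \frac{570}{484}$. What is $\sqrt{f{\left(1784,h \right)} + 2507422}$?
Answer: $12 \sqrt{17426} \approx 1584.1$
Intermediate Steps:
$h = \frac{504323}{54450}$ ($h = 8 + \left(\frac{38}{450} + \frac{570}{484}\right) = 8 + \left(38 \cdot \frac{1}{450} + 570 \cdot \frac{1}{484}\right) = 8 + \left(\frac{19}{225} + \frac{285}{242}\right) = 8 + \frac{68723}{54450} = \frac{504323}{54450} \approx 9.2621$)
$\sqrt{f{\left(1784,h \right)} + 2507422} = \sqrt{1922 + 2507422} = \sqrt{2509344} = 12 \sqrt{17426}$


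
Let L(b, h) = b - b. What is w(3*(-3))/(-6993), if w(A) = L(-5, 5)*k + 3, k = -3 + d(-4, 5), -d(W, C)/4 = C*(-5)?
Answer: -1/2331 ≈ -0.00042900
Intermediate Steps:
d(W, C) = 20*C (d(W, C) = -4*C*(-5) = -(-20)*C = 20*C)
L(b, h) = 0
k = 97 (k = -3 + 20*5 = -3 + 100 = 97)
w(A) = 3 (w(A) = 0*97 + 3 = 0 + 3 = 3)
w(3*(-3))/(-6993) = 3/(-6993) = 3*(-1/6993) = -1/2331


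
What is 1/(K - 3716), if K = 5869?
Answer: 1/2153 ≈ 0.00046447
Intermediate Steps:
1/(K - 3716) = 1/(5869 - 3716) = 1/2153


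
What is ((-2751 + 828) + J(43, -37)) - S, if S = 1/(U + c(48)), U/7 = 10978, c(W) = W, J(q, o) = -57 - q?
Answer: -155556563/76894 ≈ -2023.0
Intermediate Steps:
U = 76846 (U = 7*10978 = 76846)
S = 1/76894 (S = 1/(76846 + 48) = 1/76894 ≈ 1.3005e-5)
((-2751 + 828) + J(43, -37)) - S = ((-2751 + 828) + (-57 - 1*43)) - 1*1/76894 = (-1923 + (-57 - 43)) - 1/76894 = (-1923 - 100) - 1/76894 = -2023 - 1/76894 = -155556563/76894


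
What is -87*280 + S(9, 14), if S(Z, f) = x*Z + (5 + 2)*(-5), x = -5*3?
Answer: -24530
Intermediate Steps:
x = -15
S(Z, f) = -35 - 15*Z (S(Z, f) = -15*Z + (5 + 2)*(-5) = -15*Z + 7*(-5) = -15*Z - 35 = -35 - 15*Z)
-87*280 + S(9, 14) = -87*280 + (-35 - 15*9) = -24360 + (-35 - 135) = -24360 - 170 = -24530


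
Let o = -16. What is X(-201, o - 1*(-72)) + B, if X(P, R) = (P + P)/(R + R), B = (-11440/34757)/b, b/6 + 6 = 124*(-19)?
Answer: -24751794091/6896066856 ≈ -3.5893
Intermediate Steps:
b = -14172 (b = -36 + 6*(124*(-19)) = -36 + 6*(-2356) = -36 - 14136 = -14172)
B = 2860/123144051 (B = -11440/34757/(-14172) = -11440*1/34757*(-1/14172) = -11440/34757*(-1/14172) = 2860/123144051 ≈ 2.3225e-5)
X(P, R) = P/R (X(P, R) = (2*P)/((2*R)) = (2*P)*(1/(2*R)) = P/R)
X(-201, o - 1*(-72)) + B = -201/(-16 - 1*(-72)) + 2860/123144051 = -201/(-16 + 72) + 2860/123144051 = -201/56 + 2860/123144051 = -24751794091/6896066856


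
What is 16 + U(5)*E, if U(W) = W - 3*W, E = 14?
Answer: -124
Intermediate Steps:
U(W) = -2*W
16 + U(5)*E = 16 - 2*5*14 = 16 - 10*14 = 16 - 140 = -124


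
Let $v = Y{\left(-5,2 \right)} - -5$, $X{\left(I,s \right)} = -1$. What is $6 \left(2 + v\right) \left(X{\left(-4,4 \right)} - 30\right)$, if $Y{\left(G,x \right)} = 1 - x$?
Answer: $-1116$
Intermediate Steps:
$v = 4$ ($v = \left(1 - 2\right) - -5 = \left(1 - 2\right) + 5 = -1 + 5 = 4$)
$6 \left(2 + v\right) \left(X{\left(-4,4 \right)} - 30\right) = 6 \left(2 + 4\right) \left(-1 - 30\right) = 6 \cdot 6 \left(-31\right) = 36 \left(-31\right) = -1116$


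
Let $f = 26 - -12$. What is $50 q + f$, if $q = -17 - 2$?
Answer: $-912$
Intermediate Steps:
$q = -19$ ($q = -17 - 2 = -19$)
$f = 38$ ($f = 26 + 12 = 38$)
$50 q + f = 50 \left(-19\right) + 38 = -950 + 38 = -912$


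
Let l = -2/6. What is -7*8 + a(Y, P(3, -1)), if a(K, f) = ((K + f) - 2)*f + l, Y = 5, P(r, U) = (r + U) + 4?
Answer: -7/3 ≈ -2.3333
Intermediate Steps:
P(r, U) = 4 + U + r (P(r, U) = (U + r) + 4 = 4 + U + r)
l = -⅓ (l = -2*⅙ = -⅓ ≈ -0.33333)
a(K, f) = -⅓ + f*(-2 + K + f) (a(K, f) = ((K + f) - 2)*f - ⅓ = (-2 + K + f)*f - ⅓ = f*(-2 + K + f) - ⅓ = -⅓ + f*(-2 + K + f))
-7*8 + a(Y, P(3, -1)) = -7*8 + (-⅓ + (4 - 1 + 3)² - 2*(4 - 1 + 3) + 5*(4 - 1 + 3)) = -56 + (-⅓ + 6² - 2*6 + 5*6) = -56 + (-⅓ + 36 - 12 + 30) = -56 + 161/3 = -7/3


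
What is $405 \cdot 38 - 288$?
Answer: $15102$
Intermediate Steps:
$405 \cdot 38 - 288 = 15390 - 288 = 15102$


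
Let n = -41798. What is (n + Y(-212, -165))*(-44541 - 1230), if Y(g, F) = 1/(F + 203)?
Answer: 3826270107/2 ≈ 1.9131e+9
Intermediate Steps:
Y(g, F) = 1/(203 + F)
(n + Y(-212, -165))*(-44541 - 1230) = (-41798 + 1/(203 - 165))*(-44541 - 1230) = (-41798 + 1/38)*(-45771) = -1588323/38*(-45771) = 3826270107/2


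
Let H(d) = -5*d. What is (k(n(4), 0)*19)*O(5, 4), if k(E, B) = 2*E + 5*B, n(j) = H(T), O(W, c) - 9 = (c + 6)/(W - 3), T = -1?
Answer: 2660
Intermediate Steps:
O(W, c) = 9 + (6 + c)/(-3 + W) (O(W, c) = 9 + (c + 6)/(W - 3) = 9 + (6 + c)/(-3 + W))
n(j) = 5 (n(j) = -5*(-1) = 5)
(k(n(4), 0)*19)*O(5, 4) = ((2*5 + 5*0)*19)*((-21 + 4 + 9*5)/(-3 + 5)) = ((10 + 0)*19)*((-21 + 4 + 45)/2) = (10*19)*((½)*28) = 190*14 = 2660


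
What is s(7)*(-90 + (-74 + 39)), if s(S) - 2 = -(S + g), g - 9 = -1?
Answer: 1625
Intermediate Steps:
g = 8 (g = 9 - 1 = 8)
s(S) = -6 - S (s(S) = 2 - (S + 8) = 2 - (8 + S) = 2 + (-8 - S) = -6 - S)
s(7)*(-90 + (-74 + 39)) = (-6 - 1*7)*(-90 + (-74 + 39)) = (-6 - 7)*(-90 - 35) = -13*(-125) = 1625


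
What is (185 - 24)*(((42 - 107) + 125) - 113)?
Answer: -8533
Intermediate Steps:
(185 - 24)*(((42 - 107) + 125) - 113) = 161*((-65 + 125) - 113) = 161*(60 - 113) = 161*(-53) = -8533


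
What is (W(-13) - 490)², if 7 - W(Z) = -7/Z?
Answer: 39513796/169 ≈ 2.3381e+5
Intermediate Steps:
W(Z) = 7 + 7/Z (W(Z) = 7 - (-7)/Z = 7 + 7/Z)
(W(-13) - 490)² = ((7 + 7/(-13)) - 490)² = ((7 + 7*(-1/13)) - 490)² = ((7 - 7/13) - 490)² = (84/13 - 490)² = (-6286/13)² = 39513796/169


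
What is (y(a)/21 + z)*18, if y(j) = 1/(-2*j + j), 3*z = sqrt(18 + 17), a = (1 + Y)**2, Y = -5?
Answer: -3/56 + 6*sqrt(35) ≈ 35.443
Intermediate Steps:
a = 16 (a = (1 - 5)**2 = (-4)**2 = 16)
z = sqrt(35)/3 (z = sqrt(18 + 17)/3 = sqrt(35)/3 ≈ 1.9720)
y(j) = -1/j (y(j) = 1/(-j) = -1/j)
(y(a)/21 + z)*18 = (-1/16/21 + sqrt(35)/3)*18 = (-1*1/16*(1/21) + sqrt(35)/3)*18 = (-1/16*1/21 + sqrt(35)/3)*18 = (-1/336 + sqrt(35)/3)*18 = -3/56 + 6*sqrt(35)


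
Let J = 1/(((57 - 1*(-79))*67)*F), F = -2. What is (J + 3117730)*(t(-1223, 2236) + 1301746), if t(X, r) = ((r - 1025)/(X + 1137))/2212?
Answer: 2009990442045066147837/495255424 ≈ 4.0585e+12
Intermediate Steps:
t(X, r) = (-1025 + r)/(2212*(1137 + X)) (t(X, r) = ((-1025 + r)/(1137 + X))*(1/2212) = (-1025 + r)/(2212*(1137 + X)))
J = -1/18224 (J = 1/(((57 - 1*(-79))*67)*(-2)) = 1/(((57 + 79)*67)*(-2)) = 1/((136*67)*(-2)) = 1/(9112*(-2)) = 1/(-18224) = -1/18224 ≈ -5.4873e-5)
(J + 3117730)*(t(-1223, 2236) + 1301746) = (-1/18224 + 3117730)*((-1025 + 2236)/(2212*(1137 - 1223)) + 1301746) = 56817511519*((1/2212)*1211/(-86) + 1301746)/18224 = 56817511519*((1/2212)*(-1/86)*1211 + 1301746)/18224 = 56817511519*(-173/27176 + 1301746)/18224 = (56817511519/18224)*(35376249123/27176) = 2009990442045066147837/495255424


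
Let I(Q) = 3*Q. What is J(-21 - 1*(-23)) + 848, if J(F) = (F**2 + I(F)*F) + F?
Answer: 866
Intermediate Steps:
J(F) = F + 4*F**2 (J(F) = (F**2 + (3*F)*F) + F = (F**2 + 3*F**2) + F = 4*F**2 + F = F + 4*F**2)
J(-21 - 1*(-23)) + 848 = (-21 - 1*(-23))*(1 + 4*(-21 - 1*(-23))) + 848 = (-21 + 23)*(1 + 4*(-21 + 23)) + 848 = 2*(1 + 4*2) + 848 = 2*(1 + 8) + 848 = 2*9 + 848 = 18 + 848 = 866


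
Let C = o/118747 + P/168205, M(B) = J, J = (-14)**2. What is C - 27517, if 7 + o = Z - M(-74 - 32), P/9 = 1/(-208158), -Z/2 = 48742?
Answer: -38137082554741803421/1385904802221110 ≈ -27518.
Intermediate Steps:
Z = -97484 (Z = -2*48742 = -97484)
J = 196
M(B) = 196
P = -3/69386 (P = 9/(-208158) = 9*(-1/208158) = -3/69386 ≈ -4.3236e-5)
o = -97687 (o = -7 + (-97484 - 1*196) = -7 + (-97484 - 196) = -7 - 97680 = -97687)
C = -1140112023519551/1385904802221110 (C = -97687/118747 - 3/69386/168205 = -97687*1/118747 - 3/69386*1/168205 = -97687/118747 - 3/11671072130 = -1140112023519551/1385904802221110 ≈ -0.82265)
C - 27517 = -1140112023519551/1385904802221110 - 27517 = -38137082554741803421/1385904802221110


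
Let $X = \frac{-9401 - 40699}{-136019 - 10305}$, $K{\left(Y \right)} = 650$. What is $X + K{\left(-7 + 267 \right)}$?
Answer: $\frac{23790175}{36581} \approx 650.34$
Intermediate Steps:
$X = \frac{12525}{36581}$ ($X = - \frac{50100}{-146324} = \left(-50100\right) \left(- \frac{1}{146324}\right) = \frac{12525}{36581} \approx 0.34239$)
$X + K{\left(-7 + 267 \right)} = \frac{12525}{36581} + 650 = \frac{23790175}{36581}$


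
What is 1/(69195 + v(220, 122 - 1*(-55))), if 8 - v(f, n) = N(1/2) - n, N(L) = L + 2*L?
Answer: 2/138757 ≈ 1.4414e-5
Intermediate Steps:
N(L) = 3*L
v(f, n) = 13/2 + n (v(f, n) = 8 - (3/2 - n) = 8 + (-3/2 + n) = 13/2 + n)
1/(69195 + v(220, 122 - 1*(-55))) = 1/(69195 + (13/2 + (122 - 1*(-55)))) = 1/(69195 + (13/2 + (122 + 55))) = 1/(69195 + (13/2 + 177)) = 1/(69195 + 367/2) = 1/(138757/2) = 2/138757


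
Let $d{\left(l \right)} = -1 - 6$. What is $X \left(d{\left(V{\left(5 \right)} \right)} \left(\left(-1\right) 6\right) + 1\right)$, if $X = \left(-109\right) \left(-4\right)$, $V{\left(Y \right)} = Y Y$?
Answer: $18748$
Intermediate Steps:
$V{\left(Y \right)} = Y^{2}$
$d{\left(l \right)} = -7$ ($d{\left(l \right)} = -1 - 6 = -7$)
$X = 436$
$X \left(d{\left(V{\left(5 \right)} \right)} \left(\left(-1\right) 6\right) + 1\right) = 436 \left(- 7 \left(\left(-1\right) 6\right) + 1\right) = 436 \left(\left(-7\right) \left(-6\right) + 1\right) = 436 \left(42 + 1\right) = 436 \cdot 43 = 18748$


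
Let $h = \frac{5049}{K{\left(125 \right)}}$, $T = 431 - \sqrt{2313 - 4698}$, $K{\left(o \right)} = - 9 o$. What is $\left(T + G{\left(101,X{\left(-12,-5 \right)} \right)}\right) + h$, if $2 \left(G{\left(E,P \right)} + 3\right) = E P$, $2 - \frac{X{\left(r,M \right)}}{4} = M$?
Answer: $\frac{229689}{125} - 3 i \sqrt{265} \approx 1837.5 - 48.836 i$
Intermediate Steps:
$X{\left(r,M \right)} = 8 - 4 M$
$G{\left(E,P \right)} = -3 + \frac{E P}{2}$
$T = 431 - 3 i \sqrt{265}$ ($T = 431 - \sqrt{-2385} = 431 - 3 i \sqrt{265} \approx 431.0 - 48.836 i$)
$h = - \frac{561}{125}$ ($h = \frac{5049}{\left(-9\right) 125} = \frac{5049}{-1125} = 5049 \left(- \frac{1}{1125}\right) = - \frac{561}{125} \approx -4.488$)
$\left(T + G{\left(101,X{\left(-12,-5 \right)} \right)}\right) + h = \left(\left(431 - 3 i \sqrt{265}\right) - \left(3 - \frac{101 \left(8 - -20\right)}{2}\right)\right) - \frac{561}{125} = \left(\left(431 - 3 i \sqrt{265}\right) - \left(3 - \frac{101 \left(8 + 20\right)}{2}\right)\right) - \frac{561}{125} = \left(\left(431 - 3 i \sqrt{265}\right) - \left(3 - 1414\right)\right) - \frac{561}{125} = \left(\left(431 - 3 i \sqrt{265}\right) + \left(-3 + 1414\right)\right) - \frac{561}{125} = \left(\left(431 - 3 i \sqrt{265}\right) + 1411\right) - \frac{561}{125} = \left(1842 - 3 i \sqrt{265}\right) - \frac{561}{125} = \frac{229689}{125} - 3 i \sqrt{265}$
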